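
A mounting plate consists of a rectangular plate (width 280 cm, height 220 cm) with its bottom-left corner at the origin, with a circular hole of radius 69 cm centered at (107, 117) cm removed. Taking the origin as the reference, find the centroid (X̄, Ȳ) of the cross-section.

X̄ = 150.58 cm, Ȳ = 107.76 cm

plate: A = 280 × 220 = 61600.00, centroid at (140.00, 110.00).
hole: A = −π·69² = -14957.12, centroid at (107.00, 117.00).
ΣA = 46642.88 cm², ΣAX̄ = 7023587.88 cm³, ΣAȲ = 5026016.65 cm³.
X̄ = 7023587.88/46642.88 = 150.58 cm; Ȳ = 5026016.65/46642.88 = 107.76 cm.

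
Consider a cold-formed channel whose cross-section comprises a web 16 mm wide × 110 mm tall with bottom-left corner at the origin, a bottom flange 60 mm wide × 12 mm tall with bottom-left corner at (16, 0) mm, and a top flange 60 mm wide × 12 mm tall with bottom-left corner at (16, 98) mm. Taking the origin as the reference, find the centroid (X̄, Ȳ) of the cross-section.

X̄ = 25.10 mm, Ȳ = 55.00 mm

web: A = 16 × 110 = 1760.00, centroid at (8.00, 55.00).
bottom flange: A = 60 × 12 = 720.00, centroid at (46.00, 6.00).
top flange: A = 60 × 12 = 720.00, centroid at (46.00, 104.00).
ΣA = 3200.00 mm², ΣAX̄ = 80320.00 mm³, ΣAȲ = 176000.00 mm³.
X̄ = 80320.00/3200.00 = 25.10 mm; Ȳ = 176000.00/3200.00 = 55.00 mm.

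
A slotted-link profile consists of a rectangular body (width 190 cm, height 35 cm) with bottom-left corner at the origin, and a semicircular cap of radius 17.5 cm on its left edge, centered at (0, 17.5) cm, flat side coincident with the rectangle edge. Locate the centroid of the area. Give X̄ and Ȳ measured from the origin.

X̄ = 88.09 cm, Ȳ = 17.50 cm

rectangular body: A = 190 × 35 = 6650.00, centroid at (95.00, 17.50).
semicircular end: A = ½π·17.5² = 481.06, centroid at (-7.43, 17.50).
ΣA = 7131.06 cm²
ΣAX̄ = (6650.00)(95.00) + (481.06)(-7.43) = 628177.08 cm³
ΣAȲ = (6650.00)(17.50) + (481.06)(17.50) = 124793.49 cm³
X̄ = 628177.08 / 7131.06 = 88.09 cm
Ȳ = 124793.49 / 7131.06 = 17.50 cm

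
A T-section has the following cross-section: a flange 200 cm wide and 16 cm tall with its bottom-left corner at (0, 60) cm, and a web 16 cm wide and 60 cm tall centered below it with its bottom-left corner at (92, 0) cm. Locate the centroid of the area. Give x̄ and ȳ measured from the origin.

x̄ = 100.00 cm, ȳ = 59.23 cm

web: A = 16 × 60 = 960.00, centroid at (100.00, 30.00).
flange: A = 200 × 16 = 3200.00, centroid at (100.00, 68.00).
ΣA = 4160.00 cm², ΣAx̄ = 416000.00 cm³, ΣAȳ = 246400.00 cm³.
x̄ = 416000.00/4160.00 = 100.00 cm; ȳ = 246400.00/4160.00 = 59.23 cm.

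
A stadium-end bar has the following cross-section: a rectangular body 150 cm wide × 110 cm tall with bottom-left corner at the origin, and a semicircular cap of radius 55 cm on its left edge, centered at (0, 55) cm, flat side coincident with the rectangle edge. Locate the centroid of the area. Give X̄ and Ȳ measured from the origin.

Part | A | x̄ᵢ | ȳᵢ | A·x̄ᵢ | A·ȳᵢ
rectangular body | 16500.00 | 75.00 | 55.00 | 1237500.00 | 907500.00
semicircular end | 4751.66 | -23.34 | 55.00 | -110916.67 | 261341.24
Σ | 21251.66 |  |  | 1126583.33 | 1168841.24
X̄ = 1126583.33 / 21251.66 = 53.01 cm
Ȳ = 1168841.24 / 21251.66 = 55.00 cm

X̄ = 53.01 cm, Ȳ = 55.00 cm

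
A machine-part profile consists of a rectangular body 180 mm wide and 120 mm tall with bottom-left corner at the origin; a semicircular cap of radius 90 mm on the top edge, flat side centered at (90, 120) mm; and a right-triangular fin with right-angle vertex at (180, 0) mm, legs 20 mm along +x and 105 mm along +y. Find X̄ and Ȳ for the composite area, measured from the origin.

rectangular body: A = 180 × 120 = 21600.00, centroid at (90.00, 60.00).
semicircular top: A = ½π·90² = 12723.45, centroid at (90.00, 158.20).
triangular fin: A = ½·20·105 = 1050.00, centroid at (186.67, 35.00).
ΣA = 35373.45 mm²
ΣAX̄ = (21600.00)(90.00) + (12723.45)(90.00) + (1050.00)(186.67) = 3285110.52 mm³
ΣAȲ = (21600.00)(60.00) + (12723.45)(158.20) + (1050.00)(35.00) = 3345564.03 mm³
X̄ = 3285110.52 / 35373.45 = 92.87 mm
Ȳ = 3345564.03 / 35373.45 = 94.58 mm

X̄ = 92.87 mm, Ȳ = 94.58 mm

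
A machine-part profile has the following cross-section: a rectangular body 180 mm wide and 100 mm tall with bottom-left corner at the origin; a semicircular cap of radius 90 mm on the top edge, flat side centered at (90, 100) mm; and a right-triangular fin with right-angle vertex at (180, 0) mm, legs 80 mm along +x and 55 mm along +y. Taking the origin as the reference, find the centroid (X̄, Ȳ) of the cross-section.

Part | A | x̄ᵢ | ȳᵢ | A·x̄ᵢ | A·ȳᵢ
rectangular body | 18000.00 | 90.00 | 50.00 | 1620000.00 | 900000.00
semicircular top | 12723.45 | 90.00 | 138.20 | 1145110.52 | 1758345.02
triangular fin | 2200.00 | 206.67 | 18.33 | 454666.67 | 40333.33
Σ | 32923.45 |  |  | 3219777.19 | 2698678.36
X̄ = 3219777.19 / 32923.45 = 97.80 mm
Ȳ = 2698678.36 / 32923.45 = 81.97 mm

X̄ = 97.80 mm, Ȳ = 81.97 mm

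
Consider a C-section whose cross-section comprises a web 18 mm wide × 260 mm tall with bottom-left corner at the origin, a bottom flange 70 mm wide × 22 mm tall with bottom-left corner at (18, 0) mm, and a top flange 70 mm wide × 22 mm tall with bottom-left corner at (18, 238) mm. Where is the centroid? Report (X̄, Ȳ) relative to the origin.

web: A = 18 × 260 = 4680.00, centroid at (9.00, 130.00).
bottom flange: A = 70 × 22 = 1540.00, centroid at (53.00, 11.00).
top flange: A = 70 × 22 = 1540.00, centroid at (53.00, 249.00).
ΣA = 7760.00 mm², ΣAX̄ = 205360.00 mm³, ΣAȲ = 1008800.00 mm³.
X̄ = 205360.00/7760.00 = 26.46 mm; Ȳ = 1008800.00/7760.00 = 130.00 mm.

X̄ = 26.46 mm, Ȳ = 130.00 mm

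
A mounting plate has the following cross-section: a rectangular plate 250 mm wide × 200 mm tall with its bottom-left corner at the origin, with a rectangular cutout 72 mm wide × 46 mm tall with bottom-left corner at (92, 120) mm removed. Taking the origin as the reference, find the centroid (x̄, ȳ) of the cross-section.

x̄ = 124.79 mm, ȳ = 96.95 mm

Part | A | x̄ᵢ | ȳᵢ | A·x̄ᵢ | A·ȳᵢ
plate | 50000.00 | 125.00 | 100.00 | 6250000.00 | 5000000.00
hole | -3312.00 | 128.00 | 143.00 | -423936.00 | -473616.00
Σ | 46688.00 |  |  | 5826064.00 | 4526384.00
x̄ = 5826064.00 / 46688.00 = 124.79 mm
ȳ = 4526384.00 / 46688.00 = 96.95 mm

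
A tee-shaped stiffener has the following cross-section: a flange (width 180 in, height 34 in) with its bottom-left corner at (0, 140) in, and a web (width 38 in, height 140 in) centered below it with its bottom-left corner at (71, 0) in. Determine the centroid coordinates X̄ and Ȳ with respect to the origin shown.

X̄ = 90.00 in, Ȳ = 116.54 in

Part | A | x̄ᵢ | ȳᵢ | A·x̄ᵢ | A·ȳᵢ
web | 5320.00 | 90.00 | 70.00 | 478800.00 | 372400.00
flange | 6120.00 | 90.00 | 157.00 | 550800.00 | 960840.00
Σ | 11440.00 |  |  | 1029600.00 | 1333240.00
X̄ = 1029600.00 / 11440.00 = 90.00 in
Ȳ = 1333240.00 / 11440.00 = 116.54 in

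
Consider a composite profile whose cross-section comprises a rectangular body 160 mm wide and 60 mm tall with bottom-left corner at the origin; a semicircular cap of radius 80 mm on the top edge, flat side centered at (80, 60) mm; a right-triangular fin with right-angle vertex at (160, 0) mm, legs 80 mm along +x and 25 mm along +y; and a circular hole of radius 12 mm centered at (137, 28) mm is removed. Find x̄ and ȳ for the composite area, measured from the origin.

x̄ = 84.00 mm, ȳ = 60.80 mm

rectangular body: A = 160 × 60 = 9600.00, centroid at (80.00, 30.00).
semicircular top: A = ½π·80² = 10053.10, centroid at (80.00, 93.95).
triangular fin: A = ½·80·25 = 1000.00, centroid at (186.67, 8.33).
hole: A = −π·12² = -452.39, centroid at (137.00, 28.00).
ΣA = 20200.71 mm², ΣAx̄ = 1696937.05 mm³, ΣAȳ = 1228185.55 mm³.
x̄ = 1696937.05/20200.71 = 84.00 mm; ȳ = 1228185.55/20200.71 = 60.80 mm.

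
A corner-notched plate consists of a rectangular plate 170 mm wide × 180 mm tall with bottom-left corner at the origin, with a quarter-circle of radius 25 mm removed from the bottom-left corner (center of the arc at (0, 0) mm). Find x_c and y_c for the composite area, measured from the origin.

Part | A | x̄ᵢ | ȳᵢ | A·x̄ᵢ | A·ȳᵢ
plate | 30600.00 | 85.00 | 90.00 | 2601000.00 | 2754000.00
removed quarter-circle | -490.87 | 10.61 | 10.61 | -5208.33 | -5208.33
Σ | 30109.13 |  |  | 2595791.67 | 2748791.67
x_c = 2595791.67 / 30109.13 = 86.21 mm
y_c = 2748791.67 / 30109.13 = 91.29 mm

x_c = 86.21 mm, y_c = 91.29 mm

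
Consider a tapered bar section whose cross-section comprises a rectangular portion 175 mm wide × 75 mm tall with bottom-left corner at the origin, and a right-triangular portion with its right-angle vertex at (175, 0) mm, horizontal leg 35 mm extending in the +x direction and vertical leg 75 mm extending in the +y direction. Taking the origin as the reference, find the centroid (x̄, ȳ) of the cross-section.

x̄ = 96.52 mm, ȳ = 36.36 mm

rectangular portion: A = 175 × 75 = 13125.00, centroid at (87.50, 37.50).
triangular portion: A = ½·35·75 = 1312.50, centroid at (186.67, 25.00).
ΣA = 14437.50 mm², ΣAx̄ = 1393437.50 mm³, ΣAȳ = 525000.00 mm³.
x̄ = 1393437.50/14437.50 = 96.52 mm; ȳ = 525000.00/14437.50 = 36.36 mm.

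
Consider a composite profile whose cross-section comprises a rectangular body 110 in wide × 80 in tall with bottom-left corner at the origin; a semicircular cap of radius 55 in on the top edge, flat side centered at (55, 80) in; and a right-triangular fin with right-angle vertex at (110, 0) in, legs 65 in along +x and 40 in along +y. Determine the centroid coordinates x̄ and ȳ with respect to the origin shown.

x̄ = 61.71 in, ȳ = 57.93 in

rectangular body: A = 110 × 80 = 8800.00, centroid at (55.00, 40.00).
semicircular top: A = ½π·55² = 4751.66, centroid at (55.00, 103.34).
triangular fin: A = ½·65·40 = 1300.00, centroid at (131.67, 13.33).
ΣA = 14851.66 in², ΣAx̄ = 916507.91 in³, ΣAȳ = 860382.71 in³.
x̄ = 916507.91/14851.66 = 61.71 in; ȳ = 860382.71/14851.66 = 57.93 in.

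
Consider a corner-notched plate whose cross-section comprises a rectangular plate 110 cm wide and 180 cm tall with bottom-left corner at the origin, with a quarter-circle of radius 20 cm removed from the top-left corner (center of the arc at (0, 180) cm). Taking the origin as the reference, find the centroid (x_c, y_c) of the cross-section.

plate: A = 110 × 180 = 19800.00, centroid at (55.00, 90.00).
removed quarter-circle: A = −¼π·20² = -314.16, centroid at (8.49, 171.51).
ΣA = 19485.84 cm²
ΣAx_c = (19800.00)(55.00) + (-314.16)(8.49) = 1086333.33 cm³
ΣAy_c = (19800.00)(90.00) + (-314.16)(171.51) = 1728118.00 cm³
x_c = 1086333.33 / 19485.84 = 55.75 cm
y_c = 1728118.00 / 19485.84 = 88.69 cm

x_c = 55.75 cm, y_c = 88.69 cm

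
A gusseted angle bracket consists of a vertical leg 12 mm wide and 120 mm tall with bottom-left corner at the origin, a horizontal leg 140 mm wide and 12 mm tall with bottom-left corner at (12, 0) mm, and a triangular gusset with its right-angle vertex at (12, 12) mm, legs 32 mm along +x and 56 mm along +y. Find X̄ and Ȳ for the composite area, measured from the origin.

X̄ = 41.51 mm, Ȳ = 30.87 mm

vertical leg: A = 12 × 120 = 1440.00, centroid at (6.00, 60.00).
horizontal leg: A = 140 × 12 = 1680.00, centroid at (82.00, 6.00).
gusset: A = ½·32·56 = 896.00, centroid at (22.67, 30.67).
ΣA = 4016.00 mm²
ΣAX̄ = (1440.00)(6.00) + (1680.00)(82.00) + (896.00)(22.67) = 166709.33 mm³
ΣAȲ = (1440.00)(60.00) + (1680.00)(6.00) + (896.00)(30.67) = 123957.33 mm³
X̄ = 166709.33 / 4016.00 = 41.51 mm
Ȳ = 123957.33 / 4016.00 = 30.87 mm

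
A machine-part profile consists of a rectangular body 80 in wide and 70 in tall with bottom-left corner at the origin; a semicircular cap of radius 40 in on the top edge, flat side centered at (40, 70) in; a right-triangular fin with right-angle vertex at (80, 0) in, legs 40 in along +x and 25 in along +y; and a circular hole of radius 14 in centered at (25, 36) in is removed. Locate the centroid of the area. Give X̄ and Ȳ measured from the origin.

X̄ = 44.49 in, Ȳ = 49.59 in

rectangular body: A = 80 × 70 = 5600.00, centroid at (40.00, 35.00).
semicircular top: A = ½π·40² = 2513.27, centroid at (40.00, 86.98).
triangular fin: A = ½·40·25 = 500.00, centroid at (93.33, 8.33).
hole: A = −π·14² = -615.75, centroid at (25.00, 36.00).
ΣA = 7997.52 in²
ΣAX̄ = (5600.00)(40.00) + (2513.27)(40.00) + (500.00)(93.33) + (-615.75)(25.00) = 355803.83 in³
ΣAȲ = (5600.00)(35.00) + (2513.27)(86.98) + (500.00)(8.33) + (-615.75)(36.00) = 396595.44 in³
X̄ = 355803.83 / 7997.52 = 44.49 in
Ȳ = 396595.44 / 7997.52 = 49.59 in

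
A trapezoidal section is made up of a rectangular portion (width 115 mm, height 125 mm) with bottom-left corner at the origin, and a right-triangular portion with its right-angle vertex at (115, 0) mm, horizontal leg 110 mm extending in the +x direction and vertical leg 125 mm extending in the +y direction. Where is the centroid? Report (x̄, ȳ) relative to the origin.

Part | A | x̄ᵢ | ȳᵢ | A·x̄ᵢ | A·ȳᵢ
rectangular portion | 14375.00 | 57.50 | 62.50 | 826562.50 | 898437.50
triangular portion | 6875.00 | 151.67 | 41.67 | 1042708.33 | 286458.33
Σ | 21250.00 |  |  | 1869270.83 | 1184895.83
x̄ = 1869270.83 / 21250.00 = 87.97 mm
ȳ = 1184895.83 / 21250.00 = 55.76 mm

x̄ = 87.97 mm, ȳ = 55.76 mm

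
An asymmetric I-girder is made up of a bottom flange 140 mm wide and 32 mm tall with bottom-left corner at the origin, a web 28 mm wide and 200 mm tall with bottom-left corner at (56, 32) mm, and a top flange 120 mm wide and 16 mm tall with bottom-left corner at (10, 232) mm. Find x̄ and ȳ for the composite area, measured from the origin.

bottom flange: A = 140 × 32 = 4480.00, centroid at (70.00, 16.00).
web: A = 28 × 200 = 5600.00, centroid at (70.00, 132.00).
top flange: A = 120 × 16 = 1920.00, centroid at (70.00, 240.00).
ΣA = 12000.00 mm²
ΣAx̄ = (4480.00)(70.00) + (5600.00)(70.00) + (1920.00)(70.00) = 840000.00 mm³
ΣAȳ = (4480.00)(16.00) + (5600.00)(132.00) + (1920.00)(240.00) = 1271680.00 mm³
x̄ = 840000.00 / 12000.00 = 70.00 mm
ȳ = 1271680.00 / 12000.00 = 105.97 mm

x̄ = 70.00 mm, ȳ = 105.97 mm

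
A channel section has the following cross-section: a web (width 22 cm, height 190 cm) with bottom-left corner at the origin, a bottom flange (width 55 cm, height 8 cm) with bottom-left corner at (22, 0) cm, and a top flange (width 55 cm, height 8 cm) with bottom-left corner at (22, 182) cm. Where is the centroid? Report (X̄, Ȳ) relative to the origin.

Part | A | x̄ᵢ | ȳᵢ | A·x̄ᵢ | A·ȳᵢ
web | 4180.00 | 11.00 | 95.00 | 45980.00 | 397100.00
bottom flange | 440.00 | 49.50 | 4.00 | 21780.00 | 1760.00
top flange | 440.00 | 49.50 | 186.00 | 21780.00 | 81840.00
Σ | 5060.00 |  |  | 89540.00 | 480700.00
X̄ = 89540.00 / 5060.00 = 17.70 cm
Ȳ = 480700.00 / 5060.00 = 95.00 cm

X̄ = 17.70 cm, Ȳ = 95.00 cm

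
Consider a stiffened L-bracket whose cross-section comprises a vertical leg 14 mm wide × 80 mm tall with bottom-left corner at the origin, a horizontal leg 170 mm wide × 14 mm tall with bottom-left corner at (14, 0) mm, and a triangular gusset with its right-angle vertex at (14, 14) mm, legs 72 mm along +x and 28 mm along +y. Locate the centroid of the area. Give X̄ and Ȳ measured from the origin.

vertical leg: A = 14 × 80 = 1120.00, centroid at (7.00, 40.00).
horizontal leg: A = 170 × 14 = 2380.00, centroid at (99.00, 7.00).
gusset: A = ½·72·28 = 1008.00, centroid at (38.00, 23.33).
ΣA = 4508.00 mm², ΣAX̄ = 281764.00 mm³, ΣAȲ = 84980.00 mm³.
X̄ = 281764.00/4508.00 = 62.50 mm; Ȳ = 84980.00/4508.00 = 18.85 mm.

X̄ = 62.50 mm, Ȳ = 18.85 mm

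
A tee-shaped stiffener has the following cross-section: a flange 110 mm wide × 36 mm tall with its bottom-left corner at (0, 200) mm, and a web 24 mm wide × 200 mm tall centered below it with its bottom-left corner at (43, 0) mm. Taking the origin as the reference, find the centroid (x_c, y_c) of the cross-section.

x_c = 55.00 mm, y_c = 153.34 mm

Part | A | x̄ᵢ | ȳᵢ | A·x̄ᵢ | A·ȳᵢ
web | 4800.00 | 55.00 | 100.00 | 264000.00 | 480000.00
flange | 3960.00 | 55.00 | 218.00 | 217800.00 | 863280.00
Σ | 8760.00 |  |  | 481800.00 | 1343280.00
x_c = 481800.00 / 8760.00 = 55.00 mm
y_c = 1343280.00 / 8760.00 = 153.34 mm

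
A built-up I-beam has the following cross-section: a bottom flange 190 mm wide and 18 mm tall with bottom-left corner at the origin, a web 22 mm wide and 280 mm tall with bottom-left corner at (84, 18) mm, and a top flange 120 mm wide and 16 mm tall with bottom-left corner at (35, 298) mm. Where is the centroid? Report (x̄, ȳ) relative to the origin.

x̄ = 95.00 mm, ȳ = 138.40 mm

Part | A | x̄ᵢ | ȳᵢ | A·x̄ᵢ | A·ȳᵢ
bottom flange | 3420.00 | 95.00 | 9.00 | 324900.00 | 30780.00
web | 6160.00 | 95.00 | 158.00 | 585200.00 | 973280.00
top flange | 1920.00 | 95.00 | 306.00 | 182400.00 | 587520.00
Σ | 11500.00 |  |  | 1092500.00 | 1591580.00
x̄ = 1092500.00 / 11500.00 = 95.00 mm
ȳ = 1591580.00 / 11500.00 = 138.40 mm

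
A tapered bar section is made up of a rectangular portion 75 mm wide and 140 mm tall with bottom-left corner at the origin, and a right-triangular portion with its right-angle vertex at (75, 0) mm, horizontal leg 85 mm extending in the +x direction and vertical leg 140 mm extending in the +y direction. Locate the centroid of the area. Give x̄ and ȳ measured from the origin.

rectangular portion: A = 75 × 140 = 10500.00, centroid at (37.50, 70.00).
triangular portion: A = ½·85·140 = 5950.00, centroid at (103.33, 46.67).
ΣA = 16450.00 mm²
ΣAx̄ = (10500.00)(37.50) + (5950.00)(103.33) = 1008583.33 mm³
ΣAȳ = (10500.00)(70.00) + (5950.00)(46.67) = 1012666.67 mm³
x̄ = 1008583.33 / 16450.00 = 61.31 mm
ȳ = 1012666.67 / 16450.00 = 61.56 mm

x̄ = 61.31 mm, ȳ = 61.56 mm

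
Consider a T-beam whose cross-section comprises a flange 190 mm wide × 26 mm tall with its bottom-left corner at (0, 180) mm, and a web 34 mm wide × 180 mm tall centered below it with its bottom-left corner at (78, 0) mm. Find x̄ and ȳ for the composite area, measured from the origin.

x̄ = 95.00 mm, ȳ = 136.01 mm

web: A = 34 × 180 = 6120.00, centroid at (95.00, 90.00).
flange: A = 190 × 26 = 4940.00, centroid at (95.00, 193.00).
ΣA = 11060.00 mm², ΣAx̄ = 1050700.00 mm³, ΣAȳ = 1504220.00 mm³.
x̄ = 1050700.00/11060.00 = 95.00 mm; ȳ = 1504220.00/11060.00 = 136.01 mm.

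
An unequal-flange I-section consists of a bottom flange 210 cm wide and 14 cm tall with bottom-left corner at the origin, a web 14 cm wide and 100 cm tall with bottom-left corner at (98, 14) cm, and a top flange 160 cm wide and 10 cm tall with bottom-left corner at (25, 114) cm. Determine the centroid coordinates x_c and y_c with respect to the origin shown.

x_c = 105.00 cm, y_c = 50.60 cm

Part | A | x̄ᵢ | ȳᵢ | A·x̄ᵢ | A·ȳᵢ
bottom flange | 2940.00 | 105.00 | 7.00 | 308700.00 | 20580.00
web | 1400.00 | 105.00 | 64.00 | 147000.00 | 89600.00
top flange | 1600.00 | 105.00 | 119.00 | 168000.00 | 190400.00
Σ | 5940.00 |  |  | 623700.00 | 300580.00
x_c = 623700.00 / 5940.00 = 105.00 cm
y_c = 300580.00 / 5940.00 = 50.60 cm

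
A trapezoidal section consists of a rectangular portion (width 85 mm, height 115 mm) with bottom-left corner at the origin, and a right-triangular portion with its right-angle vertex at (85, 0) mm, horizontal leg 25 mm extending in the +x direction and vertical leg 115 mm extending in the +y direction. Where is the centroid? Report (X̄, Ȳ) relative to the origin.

X̄ = 49.02 mm, Ȳ = 55.04 mm

rectangular portion: A = 85 × 115 = 9775.00, centroid at (42.50, 57.50).
triangular portion: A = ½·25·115 = 1437.50, centroid at (93.33, 38.33).
ΣA = 11212.50 mm²
ΣAX̄ = (9775.00)(42.50) + (1437.50)(93.33) = 549604.17 mm³
ΣAȲ = (9775.00)(57.50) + (1437.50)(38.33) = 617166.67 mm³
X̄ = 549604.17 / 11212.50 = 49.02 mm
Ȳ = 617166.67 / 11212.50 = 55.04 mm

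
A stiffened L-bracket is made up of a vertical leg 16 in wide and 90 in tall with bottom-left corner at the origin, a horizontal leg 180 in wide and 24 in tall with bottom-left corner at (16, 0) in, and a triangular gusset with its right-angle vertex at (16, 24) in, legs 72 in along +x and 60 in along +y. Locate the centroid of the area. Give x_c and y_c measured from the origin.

vertical leg: A = 16 × 90 = 1440.00, centroid at (8.00, 45.00).
horizontal leg: A = 180 × 24 = 4320.00, centroid at (106.00, 12.00).
gusset: A = ½·72·60 = 2160.00, centroid at (40.00, 44.00).
ΣA = 7920.00 in²
ΣAx_c = (1440.00)(8.00) + (4320.00)(106.00) + (2160.00)(40.00) = 555840.00 in³
ΣAy_c = (1440.00)(45.00) + (4320.00)(12.00) + (2160.00)(44.00) = 211680.00 in³
x_c = 555840.00 / 7920.00 = 70.18 in
y_c = 211680.00 / 7920.00 = 26.73 in

x_c = 70.18 in, y_c = 26.73 in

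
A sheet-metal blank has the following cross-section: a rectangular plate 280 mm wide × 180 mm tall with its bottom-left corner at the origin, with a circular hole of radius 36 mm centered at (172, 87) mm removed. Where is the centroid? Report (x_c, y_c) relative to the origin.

plate: A = 280 × 180 = 50400.00, centroid at (140.00, 90.00).
hole: A = −π·36² = -4071.50, centroid at (172.00, 87.00).
ΣA = 46328.50 mm², ΣAx_c = 6355701.30 mm³, ΣAy_c = 4181779.15 mm³.
x_c = 6355701.30/46328.50 = 137.19 mm; y_c = 4181779.15/46328.50 = 90.26 mm.

x_c = 137.19 mm, y_c = 90.26 mm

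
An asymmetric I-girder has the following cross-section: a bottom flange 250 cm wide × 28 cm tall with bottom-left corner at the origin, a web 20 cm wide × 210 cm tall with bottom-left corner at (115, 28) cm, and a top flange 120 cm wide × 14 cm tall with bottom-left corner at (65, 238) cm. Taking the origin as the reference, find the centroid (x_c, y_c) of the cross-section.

x_c = 125.00 cm, y_c = 82.93 cm

Part | A | x̄ᵢ | ȳᵢ | A·x̄ᵢ | A·ȳᵢ
bottom flange | 7000.00 | 125.00 | 14.00 | 875000.00 | 98000.00
web | 4200.00 | 125.00 | 133.00 | 525000.00 | 558600.00
top flange | 1680.00 | 125.00 | 245.00 | 210000.00 | 411600.00
Σ | 12880.00 |  |  | 1610000.00 | 1068200.00
x_c = 1610000.00 / 12880.00 = 125.00 cm
y_c = 1068200.00 / 12880.00 = 82.93 cm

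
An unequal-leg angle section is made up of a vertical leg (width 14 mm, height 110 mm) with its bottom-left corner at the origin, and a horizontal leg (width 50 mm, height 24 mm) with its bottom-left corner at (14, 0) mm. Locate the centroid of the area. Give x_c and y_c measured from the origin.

x_c = 21.01 mm, y_c = 36.17 mm

vertical leg: A = 14 × 110 = 1540.00, centroid at (7.00, 55.00).
horizontal leg: A = 50 × 24 = 1200.00, centroid at (39.00, 12.00).
ΣA = 2740.00 mm²
ΣAx_c = (1540.00)(7.00) + (1200.00)(39.00) = 57580.00 mm³
ΣAy_c = (1540.00)(55.00) + (1200.00)(12.00) = 99100.00 mm³
x_c = 57580.00 / 2740.00 = 21.01 mm
y_c = 99100.00 / 2740.00 = 36.17 mm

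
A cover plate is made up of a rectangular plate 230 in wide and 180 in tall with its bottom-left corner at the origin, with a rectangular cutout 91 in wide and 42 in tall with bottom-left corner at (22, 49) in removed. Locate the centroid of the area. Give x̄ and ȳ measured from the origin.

plate: A = 230 × 180 = 41400.00, centroid at (115.00, 90.00).
hole: A = −(91 × 42) = -3822.00, centroid at (67.50, 70.00).
ΣA = 37578.00 in²
ΣAx̄ = (41400.00)(115.00) + (-3822.00)(67.50) = 4503015.00 in³
ΣAȳ = (41400.00)(90.00) + (-3822.00)(70.00) = 3458460.00 in³
x̄ = 4503015.00 / 37578.00 = 119.83 in
ȳ = 3458460.00 / 37578.00 = 92.03 in

x̄ = 119.83 in, ȳ = 92.03 in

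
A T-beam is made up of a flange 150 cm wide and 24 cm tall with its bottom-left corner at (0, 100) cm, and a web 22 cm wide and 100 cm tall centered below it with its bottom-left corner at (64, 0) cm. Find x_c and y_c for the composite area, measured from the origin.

x_c = 75.00 cm, y_c = 88.48 cm

web: A = 22 × 100 = 2200.00, centroid at (75.00, 50.00).
flange: A = 150 × 24 = 3600.00, centroid at (75.00, 112.00).
ΣA = 5800.00 cm²
ΣAx_c = (2200.00)(75.00) + (3600.00)(75.00) = 435000.00 cm³
ΣAy_c = (2200.00)(50.00) + (3600.00)(112.00) = 513200.00 cm³
x_c = 435000.00 / 5800.00 = 75.00 cm
y_c = 513200.00 / 5800.00 = 88.48 cm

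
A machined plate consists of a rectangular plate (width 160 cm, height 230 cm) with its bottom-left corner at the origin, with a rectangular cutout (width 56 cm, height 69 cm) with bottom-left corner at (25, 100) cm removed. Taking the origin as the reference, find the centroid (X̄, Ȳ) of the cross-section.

X̄ = 83.17 cm, Ȳ = 112.71 cm

plate: A = 160 × 230 = 36800.00, centroid at (80.00, 115.00).
hole: A = −(56 × 69) = -3864.00, centroid at (53.00, 134.50).
ΣA = 32936.00 cm²
ΣAX̄ = (36800.00)(80.00) + (-3864.00)(53.00) = 2739208.00 cm³
ΣAȲ = (36800.00)(115.00) + (-3864.00)(134.50) = 3712292.00 cm³
X̄ = 2739208.00 / 32936.00 = 83.17 cm
Ȳ = 3712292.00 / 32936.00 = 112.71 cm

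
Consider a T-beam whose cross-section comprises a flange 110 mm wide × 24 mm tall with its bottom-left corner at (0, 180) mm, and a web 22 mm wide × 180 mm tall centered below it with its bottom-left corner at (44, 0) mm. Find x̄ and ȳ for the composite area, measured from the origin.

x̄ = 55.00 mm, ȳ = 130.80 mm

web: A = 22 × 180 = 3960.00, centroid at (55.00, 90.00).
flange: A = 110 × 24 = 2640.00, centroid at (55.00, 192.00).
ΣA = 6600.00 mm², ΣAx̄ = 363000.00 mm³, ΣAȳ = 863280.00 mm³.
x̄ = 363000.00/6600.00 = 55.00 mm; ȳ = 863280.00/6600.00 = 130.80 mm.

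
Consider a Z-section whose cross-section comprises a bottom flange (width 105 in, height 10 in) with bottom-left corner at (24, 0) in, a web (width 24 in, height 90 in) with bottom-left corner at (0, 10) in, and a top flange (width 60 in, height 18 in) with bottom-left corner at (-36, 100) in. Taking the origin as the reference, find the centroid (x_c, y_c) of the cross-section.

bottom flange: A = 105 × 10 = 1050.00, centroid at (76.50, 5.00).
web: A = 24 × 90 = 2160.00, centroid at (12.00, 55.00).
top flange: A = 60 × 18 = 1080.00, centroid at (-6.00, 109.00).
ΣA = 4290.00 in²
ΣAx_c = (1050.00)(76.50) + (2160.00)(12.00) + (1080.00)(-6.00) = 99765.00 in³
ΣAy_c = (1050.00)(5.00) + (2160.00)(55.00) + (1080.00)(109.00) = 241770.00 in³
x_c = 99765.00 / 4290.00 = 23.26 in
y_c = 241770.00 / 4290.00 = 56.36 in

x_c = 23.26 in, y_c = 56.36 in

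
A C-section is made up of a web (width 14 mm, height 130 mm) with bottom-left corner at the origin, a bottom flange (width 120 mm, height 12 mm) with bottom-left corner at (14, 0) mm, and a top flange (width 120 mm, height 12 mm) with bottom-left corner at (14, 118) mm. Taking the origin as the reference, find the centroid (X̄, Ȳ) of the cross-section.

Part | A | x̄ᵢ | ȳᵢ | A·x̄ᵢ | A·ȳᵢ
web | 1820.00 | 7.00 | 65.00 | 12740.00 | 118300.00
bottom flange | 1440.00 | 74.00 | 6.00 | 106560.00 | 8640.00
top flange | 1440.00 | 74.00 | 124.00 | 106560.00 | 178560.00
Σ | 4700.00 |  |  | 225860.00 | 305500.00
X̄ = 225860.00 / 4700.00 = 48.06 mm
Ȳ = 305500.00 / 4700.00 = 65.00 mm

X̄ = 48.06 mm, Ȳ = 65.00 mm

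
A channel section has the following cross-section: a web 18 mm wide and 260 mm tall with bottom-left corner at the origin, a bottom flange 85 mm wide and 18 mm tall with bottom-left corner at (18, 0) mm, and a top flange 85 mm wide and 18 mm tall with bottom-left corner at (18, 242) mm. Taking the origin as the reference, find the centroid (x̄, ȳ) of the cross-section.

x̄ = 29.36 mm, ȳ = 130.00 mm

web: A = 18 × 260 = 4680.00, centroid at (9.00, 130.00).
bottom flange: A = 85 × 18 = 1530.00, centroid at (60.50, 9.00).
top flange: A = 85 × 18 = 1530.00, centroid at (60.50, 251.00).
ΣA = 7740.00 mm²
ΣAx̄ = (4680.00)(9.00) + (1530.00)(60.50) + (1530.00)(60.50) = 227250.00 mm³
ΣAȳ = (4680.00)(130.00) + (1530.00)(9.00) + (1530.00)(251.00) = 1006200.00 mm³
x̄ = 227250.00 / 7740.00 = 29.36 mm
ȳ = 1006200.00 / 7740.00 = 130.00 mm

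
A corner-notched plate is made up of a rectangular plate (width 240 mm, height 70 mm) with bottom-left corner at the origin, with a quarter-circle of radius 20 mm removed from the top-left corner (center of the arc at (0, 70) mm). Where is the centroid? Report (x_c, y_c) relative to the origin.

plate: A = 240 × 70 = 16800.00, centroid at (120.00, 35.00).
removed quarter-circle: A = −¼π·20² = -314.16, centroid at (8.49, 61.51).
ΣA = 16485.84 mm²
ΣAx_c = (16800.00)(120.00) + (-314.16)(8.49) = 2013333.33 mm³
ΣAy_c = (16800.00)(35.00) + (-314.16)(61.51) = 568675.52 mm³
x_c = 2013333.33 / 16485.84 = 122.13 mm
y_c = 568675.52 / 16485.84 = 34.49 mm

x_c = 122.13 mm, y_c = 34.49 mm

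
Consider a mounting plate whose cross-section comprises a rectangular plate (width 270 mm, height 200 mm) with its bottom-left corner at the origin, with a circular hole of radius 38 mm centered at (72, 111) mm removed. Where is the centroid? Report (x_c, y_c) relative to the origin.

Part | A | x̄ᵢ | ȳᵢ | A·x̄ᵢ | A·ȳᵢ
plate | 54000.00 | 135.00 | 100.00 | 7290000.00 | 5400000.00
hole | -4536.46 | 72.00 | 111.00 | -326625.11 | -503547.04
Σ | 49463.54 |  |  | 6963374.89 | 4896452.96
x_c = 6963374.89 / 49463.54 = 140.78 mm
y_c = 4896452.96 / 49463.54 = 98.99 mm

x_c = 140.78 mm, y_c = 98.99 mm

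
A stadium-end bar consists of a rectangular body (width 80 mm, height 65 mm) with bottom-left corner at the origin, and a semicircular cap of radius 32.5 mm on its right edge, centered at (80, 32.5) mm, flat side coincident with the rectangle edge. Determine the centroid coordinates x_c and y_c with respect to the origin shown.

x_c = 53.01 mm, y_c = 32.50 mm

rectangular body: A = 80 × 65 = 5200.00, centroid at (40.00, 32.50).
semicircular end: A = ½π·32.5² = 1659.15, centroid at (93.79, 32.50).
ΣA = 6859.15 mm², ΣAx_c = 363617.71 mm³, ΣAy_c = 222922.49 mm³.
x_c = 363617.71/6859.15 = 53.01 mm; y_c = 222922.49/6859.15 = 32.50 mm.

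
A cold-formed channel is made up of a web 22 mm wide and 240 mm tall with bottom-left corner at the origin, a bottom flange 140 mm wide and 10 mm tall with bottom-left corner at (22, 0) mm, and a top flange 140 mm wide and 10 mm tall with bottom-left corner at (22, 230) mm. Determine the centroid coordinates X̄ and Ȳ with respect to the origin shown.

web: A = 22 × 240 = 5280.00, centroid at (11.00, 120.00).
bottom flange: A = 140 × 10 = 1400.00, centroid at (92.00, 5.00).
top flange: A = 140 × 10 = 1400.00, centroid at (92.00, 235.00).
ΣA = 8080.00 mm²
ΣAX̄ = (5280.00)(11.00) + (1400.00)(92.00) + (1400.00)(92.00) = 315680.00 mm³
ΣAȲ = (5280.00)(120.00) + (1400.00)(5.00) + (1400.00)(235.00) = 969600.00 mm³
X̄ = 315680.00 / 8080.00 = 39.07 mm
Ȳ = 969600.00 / 8080.00 = 120.00 mm

X̄ = 39.07 mm, Ȳ = 120.00 mm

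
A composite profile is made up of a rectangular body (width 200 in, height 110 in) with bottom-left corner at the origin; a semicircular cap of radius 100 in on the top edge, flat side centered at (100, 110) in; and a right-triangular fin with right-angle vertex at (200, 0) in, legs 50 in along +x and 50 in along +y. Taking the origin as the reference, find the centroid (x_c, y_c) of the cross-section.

x_c = 103.74 in, y_c = 93.06 in

rectangular body: A = 200 × 110 = 22000.00, centroid at (100.00, 55.00).
semicircular top: A = ½π·100² = 15707.96, centroid at (100.00, 152.44).
triangular fin: A = ½·50·50 = 1250.00, centroid at (216.67, 16.67).
ΣA = 38957.96 in², ΣAx_c = 4041629.66 in³, ΣAy_c = 3625375.96 in³.
x_c = 4041629.66/38957.96 = 103.74 in; y_c = 3625375.96/38957.96 = 93.06 in.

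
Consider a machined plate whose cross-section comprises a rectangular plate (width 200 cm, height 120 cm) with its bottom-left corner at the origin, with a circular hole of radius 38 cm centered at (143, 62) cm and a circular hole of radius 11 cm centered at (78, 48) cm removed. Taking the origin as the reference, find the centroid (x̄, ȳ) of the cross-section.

plate: A = 200 × 120 = 24000.00, centroid at (100.00, 60.00).
hole 1: A = −π·38² = -4536.46, centroid at (143.00, 62.00).
hole 2: A = −π·11² = -380.13, centroid at (78.00, 48.00).
ΣA = 19083.41 cm², ΣAx̄ = 1721635.90 cm³, ΣAȳ = 1140493.12 cm³.
x̄ = 1721635.90/19083.41 = 90.22 cm; ȳ = 1140493.12/19083.41 = 59.76 cm.

x̄ = 90.22 cm, ȳ = 59.76 cm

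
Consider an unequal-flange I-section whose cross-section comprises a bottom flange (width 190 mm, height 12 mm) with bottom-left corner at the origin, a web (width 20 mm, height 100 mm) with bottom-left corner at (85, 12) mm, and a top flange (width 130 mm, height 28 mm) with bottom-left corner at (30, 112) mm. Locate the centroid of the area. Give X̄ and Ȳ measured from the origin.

X̄ = 95.00 mm, Ȳ = 75.29 mm

bottom flange: A = 190 × 12 = 2280.00, centroid at (95.00, 6.00).
web: A = 20 × 100 = 2000.00, centroid at (95.00, 62.00).
top flange: A = 130 × 28 = 3640.00, centroid at (95.00, 126.00).
ΣA = 7920.00 mm², ΣAX̄ = 752400.00 mm³, ΣAȲ = 596320.00 mm³.
X̄ = 752400.00/7920.00 = 95.00 mm; Ȳ = 596320.00/7920.00 = 75.29 mm.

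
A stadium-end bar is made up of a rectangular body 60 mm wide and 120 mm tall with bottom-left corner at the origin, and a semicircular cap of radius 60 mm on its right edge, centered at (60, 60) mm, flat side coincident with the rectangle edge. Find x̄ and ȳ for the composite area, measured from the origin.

x̄ = 54.40 mm, ȳ = 60.00 mm

rectangular body: A = 60 × 120 = 7200.00, centroid at (30.00, 60.00).
semicircular end: A = ½π·60² = 5654.87, centroid at (85.46, 60.00).
ΣA = 12854.87 mm²
ΣAx̄ = (7200.00)(30.00) + (5654.87)(85.46) = 699292.01 mm³
ΣAȳ = (7200.00)(60.00) + (5654.87)(60.00) = 771292.01 mm³
x̄ = 699292.01 / 12854.87 = 54.40 mm
ȳ = 771292.01 / 12854.87 = 60.00 mm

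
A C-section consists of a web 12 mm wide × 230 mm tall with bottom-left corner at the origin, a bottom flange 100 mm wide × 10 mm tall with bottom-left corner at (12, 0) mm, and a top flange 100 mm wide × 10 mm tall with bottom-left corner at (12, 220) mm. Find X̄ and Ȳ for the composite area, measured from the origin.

Part | A | x̄ᵢ | ȳᵢ | A·x̄ᵢ | A·ȳᵢ
web | 2760.00 | 6.00 | 115.00 | 16560.00 | 317400.00
bottom flange | 1000.00 | 62.00 | 5.00 | 62000.00 | 5000.00
top flange | 1000.00 | 62.00 | 225.00 | 62000.00 | 225000.00
Σ | 4760.00 |  |  | 140560.00 | 547400.00
X̄ = 140560.00 / 4760.00 = 29.53 mm
Ȳ = 547400.00 / 4760.00 = 115.00 mm

X̄ = 29.53 mm, Ȳ = 115.00 mm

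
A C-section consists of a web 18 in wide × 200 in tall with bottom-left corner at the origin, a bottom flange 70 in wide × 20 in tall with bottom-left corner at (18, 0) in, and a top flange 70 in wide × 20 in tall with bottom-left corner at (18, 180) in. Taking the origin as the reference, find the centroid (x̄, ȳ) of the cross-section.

web: A = 18 × 200 = 3600.00, centroid at (9.00, 100.00).
bottom flange: A = 70 × 20 = 1400.00, centroid at (53.00, 10.00).
top flange: A = 70 × 20 = 1400.00, centroid at (53.00, 190.00).
ΣA = 6400.00 in², ΣAx̄ = 180800.00 in³, ΣAȳ = 640000.00 in³.
x̄ = 180800.00/6400.00 = 28.25 in; ȳ = 640000.00/6400.00 = 100.00 in.

x̄ = 28.25 in, ȳ = 100.00 in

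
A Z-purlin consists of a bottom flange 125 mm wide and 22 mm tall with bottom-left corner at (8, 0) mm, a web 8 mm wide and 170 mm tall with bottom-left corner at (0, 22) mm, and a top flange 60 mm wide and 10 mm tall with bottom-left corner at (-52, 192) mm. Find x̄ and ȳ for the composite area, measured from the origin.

x̄ = 39.51 mm, ȳ = 62.41 mm

bottom flange: A = 125 × 22 = 2750.00, centroid at (70.50, 11.00).
web: A = 8 × 170 = 1360.00, centroid at (4.00, 107.00).
top flange: A = 60 × 10 = 600.00, centroid at (-22.00, 197.00).
ΣA = 4710.00 mm²
ΣAx̄ = (2750.00)(70.50) + (1360.00)(4.00) + (600.00)(-22.00) = 186115.00 mm³
ΣAȳ = (2750.00)(11.00) + (1360.00)(107.00) + (600.00)(197.00) = 293970.00 mm³
x̄ = 186115.00 / 4710.00 = 39.51 mm
ȳ = 293970.00 / 4710.00 = 62.41 mm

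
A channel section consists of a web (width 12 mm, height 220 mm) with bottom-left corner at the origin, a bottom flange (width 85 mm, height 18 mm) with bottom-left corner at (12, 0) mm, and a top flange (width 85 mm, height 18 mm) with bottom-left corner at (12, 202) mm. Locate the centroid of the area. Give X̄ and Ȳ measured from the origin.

web: A = 12 × 220 = 2640.00, centroid at (6.00, 110.00).
bottom flange: A = 85 × 18 = 1530.00, centroid at (54.50, 9.00).
top flange: A = 85 × 18 = 1530.00, centroid at (54.50, 211.00).
ΣA = 5700.00 mm², ΣAX̄ = 182610.00 mm³, ΣAȲ = 627000.00 mm³.
X̄ = 182610.00/5700.00 = 32.04 mm; Ȳ = 627000.00/5700.00 = 110.00 mm.

X̄ = 32.04 mm, Ȳ = 110.00 mm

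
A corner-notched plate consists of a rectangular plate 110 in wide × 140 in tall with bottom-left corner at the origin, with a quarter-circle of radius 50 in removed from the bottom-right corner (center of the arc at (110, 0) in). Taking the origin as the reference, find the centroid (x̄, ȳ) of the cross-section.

x̄ = 50.06 in, ȳ = 77.13 in

plate: A = 110 × 140 = 15400.00, centroid at (55.00, 70.00).
removed quarter-circle: A = −¼π·50² = -1963.50, centroid at (88.78, 21.22).
ΣA = 13436.50 in², ΣAx̄ = 672682.17 in³, ΣAȳ = 1036333.33 in³.
x̄ = 672682.17/13436.50 = 50.06 in; ȳ = 1036333.33/13436.50 = 77.13 in.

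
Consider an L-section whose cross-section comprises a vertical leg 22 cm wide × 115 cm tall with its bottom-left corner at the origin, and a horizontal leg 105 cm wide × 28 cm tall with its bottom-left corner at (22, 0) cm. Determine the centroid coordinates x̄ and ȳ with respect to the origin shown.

x̄ = 45.13 cm, ȳ = 34.12 cm

vertical leg: A = 22 × 115 = 2530.00, centroid at (11.00, 57.50).
horizontal leg: A = 105 × 28 = 2940.00, centroid at (74.50, 14.00).
ΣA = 5470.00 cm², ΣAx̄ = 246860.00 cm³, ΣAȳ = 186635.00 cm³.
x̄ = 246860.00/5470.00 = 45.13 cm; ȳ = 186635.00/5470.00 = 34.12 cm.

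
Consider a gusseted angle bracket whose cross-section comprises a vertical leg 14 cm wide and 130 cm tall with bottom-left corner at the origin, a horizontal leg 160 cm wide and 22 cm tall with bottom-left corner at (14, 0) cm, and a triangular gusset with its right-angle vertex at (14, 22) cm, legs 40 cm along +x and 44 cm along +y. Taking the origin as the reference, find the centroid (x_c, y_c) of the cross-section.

x_c = 59.11 cm, y_c = 30.43 cm

Part | A | x̄ᵢ | ȳᵢ | A·x̄ᵢ | A·ȳᵢ
vertical leg | 1820.00 | 7.00 | 65.00 | 12740.00 | 118300.00
horizontal leg | 3520.00 | 94.00 | 11.00 | 330880.00 | 38720.00
gusset | 880.00 | 27.33 | 36.67 | 24053.33 | 32266.67
Σ | 6220.00 |  |  | 367673.33 | 189286.67
x_c = 367673.33 / 6220.00 = 59.11 cm
y_c = 189286.67 / 6220.00 = 30.43 cm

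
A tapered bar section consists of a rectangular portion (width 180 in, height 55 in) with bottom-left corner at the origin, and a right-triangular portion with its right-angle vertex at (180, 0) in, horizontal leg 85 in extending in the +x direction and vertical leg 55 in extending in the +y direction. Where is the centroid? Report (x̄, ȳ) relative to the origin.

rectangular portion: A = 180 × 55 = 9900.00, centroid at (90.00, 27.50).
triangular portion: A = ½·85·55 = 2337.50, centroid at (208.33, 18.33).
ΣA = 12237.50 in², ΣAx̄ = 1377979.17 in³, ΣAȳ = 315104.17 in³.
x̄ = 1377979.17/12237.50 = 112.60 in; ȳ = 315104.17/12237.50 = 25.75 in.

x̄ = 112.60 in, ȳ = 25.75 in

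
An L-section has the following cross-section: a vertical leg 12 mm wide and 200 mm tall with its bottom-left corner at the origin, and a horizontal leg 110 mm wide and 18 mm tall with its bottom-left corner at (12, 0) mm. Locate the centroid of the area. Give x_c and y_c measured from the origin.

x_c = 33.58 mm, y_c = 58.86 mm

vertical leg: A = 12 × 200 = 2400.00, centroid at (6.00, 100.00).
horizontal leg: A = 110 × 18 = 1980.00, centroid at (67.00, 9.00).
ΣA = 4380.00 mm²
ΣAx_c = (2400.00)(6.00) + (1980.00)(67.00) = 147060.00 mm³
ΣAy_c = (2400.00)(100.00) + (1980.00)(9.00) = 257820.00 mm³
x_c = 147060.00 / 4380.00 = 33.58 mm
y_c = 257820.00 / 4380.00 = 58.86 mm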